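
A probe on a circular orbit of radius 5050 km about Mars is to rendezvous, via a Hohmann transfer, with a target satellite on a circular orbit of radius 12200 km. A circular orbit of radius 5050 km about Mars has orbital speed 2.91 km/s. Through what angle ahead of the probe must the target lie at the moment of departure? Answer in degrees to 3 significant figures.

φ = 73.0°

From the circular-orbit relation v² = μ/r at r = 5050 km: μ = v²r = (2.91)² × 5050 = 42763.9 km³/s².
Transfer-ellipse semi-major axis a_t = (r₁ + r₂)/2 = (5050 + 12200)/2 = 8625 km.
The half-period of the transfer ellipse is t = π√(a_t³/μ) = 12169 s.
Target angular speed ω₂ = √(μ/r₂³) = 1.5346×10^-4 rad/s.
Angle swept by the target during transfer: ω₂·t = 1.867 rad = 107.0°.
The probe traverses 180° on the transfer ellipse, so the target must lead by 180° − 107.0° = 73.0°.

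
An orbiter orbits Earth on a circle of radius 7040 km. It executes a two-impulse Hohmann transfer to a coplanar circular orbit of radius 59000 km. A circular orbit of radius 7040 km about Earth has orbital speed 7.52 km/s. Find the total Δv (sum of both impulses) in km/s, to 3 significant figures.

Δv = 3.93 km/s

From the circular-orbit relation v² = μ/r at r = 7040 km: μ = v²r = (7.52)² × 7040 = 3.98115×10^5 km³/s².
Transfer-ellipse semi-major axis a_t = (r₁ + r₂)/2 = (7040 + 59000)/2 = 33020 km.
At r₁ the circular-orbit speed is v₁ = √(μ/r₁) = 7.5200 km/s.
Transfer-orbit speed at r₁ (vis-viva): v_p = √[μ(2/r₁ − 1/a_t)] = 10.052 km/s.
First burn Δv₁ = |v_p − v₁| = 2.532 km/s.
At r₂, v₂ = √(μ/r₂) = 2.5976 km/s.
Transfer-orbit speed at r₂: v_a = √[μ(2/r₂ − 1/a_t)] = 1.1994 km/s.
Second burn Δv₂ = |v₂ − v_a| = 1.398 km/s.
Total Δv = Δv₁ + Δv₂ = 3.930 km/s.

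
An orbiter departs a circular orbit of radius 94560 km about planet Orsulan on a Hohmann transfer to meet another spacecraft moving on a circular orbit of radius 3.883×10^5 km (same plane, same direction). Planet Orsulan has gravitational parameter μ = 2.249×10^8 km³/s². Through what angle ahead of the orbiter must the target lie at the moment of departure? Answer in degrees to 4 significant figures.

φ = 91.75°

Transfer-ellipse semi-major axis a_t = (r₁ + r₂)/2 = (94560 + 3.883×10^5)/2 = 2.4143×10^5 km.
Transfer time t = π√(a_t³/μ) = 24850 s.
Target angular speed ω₂ = √(μ/r₂³) = 6.198×10^-5 rad/s.
Angle swept by the target during transfer: ω₂·t = 1.5402 rad = 88.25°.
The orbiter traverses 180° on the transfer ellipse, so the target must lead by 180° − 88.25° = 91.75°.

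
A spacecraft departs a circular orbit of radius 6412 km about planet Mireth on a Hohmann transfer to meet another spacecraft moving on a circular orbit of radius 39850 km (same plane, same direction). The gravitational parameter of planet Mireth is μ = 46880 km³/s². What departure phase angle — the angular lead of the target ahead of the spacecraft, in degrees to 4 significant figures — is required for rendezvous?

φ = 100.4°

Semi-major axis of the transfer orbit: a_t = (6412 + 39850)/2 = 23131 km.
Transfer time t = π√(a_t³/μ) = 51040 s.
The target's mean motion on its circular orbit is ω₂ = √(μ/r₂³) = 2.722×10^-5 rad/s.
Angle swept by the target during transfer: ω₂·t = 1.3893 rad = 79.60°.
The spacecraft traverses 180° on the transfer ellipse, so the target must lead by 180° − 79.60° = 100.4°.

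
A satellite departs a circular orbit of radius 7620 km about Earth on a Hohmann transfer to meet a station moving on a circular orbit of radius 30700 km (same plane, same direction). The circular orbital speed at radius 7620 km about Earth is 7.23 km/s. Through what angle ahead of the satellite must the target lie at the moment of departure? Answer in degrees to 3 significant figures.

From the circular-orbit relation v² = μ/r at r = 7620 km: μ = v²r = (7.23)² × 7620 = 3.98319×10^5 km³/s².
The Hohmann ellipse has a_t = (r₁ + r₂)/2 = 19160 km.
Transfer time t = π√(a_t³/μ) = 13201.6 s.
The target's mean motion on its circular orbit is ω₂ = √(μ/r₂³) = 1.17330×10^-4 rad/s.
Angle swept by the target during transfer: ω₂·t = 1.54894 rad = 88.748°.
Arrival is 180° from departure on the ellipse, so φ = 180° − 88.748° = 91.3°.

φ = 91.3°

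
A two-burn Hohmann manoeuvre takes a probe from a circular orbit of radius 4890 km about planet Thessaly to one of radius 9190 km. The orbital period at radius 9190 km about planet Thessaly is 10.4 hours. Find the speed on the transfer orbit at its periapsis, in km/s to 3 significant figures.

From Kepler's third law T² = 4π²r³/μ at r = 9190 km, T = 10.4 hours = 10.4 × 3600 s = 37440 s: μ = 4π²r³/T² = 21859.2 km³/s².
Transfer-ellipse semi-major axis a_t = (r₁ + r₂)/2 = (4890 + 9190)/2 = 7040 km.
At periapsis, r = 4890 km.
Vis-viva: v = √[μ(2/r − 1/a_t)] = √[21859.2 × (2/4890 − 1/7040)] = 2.416 km/s.

v = 2.42 km/s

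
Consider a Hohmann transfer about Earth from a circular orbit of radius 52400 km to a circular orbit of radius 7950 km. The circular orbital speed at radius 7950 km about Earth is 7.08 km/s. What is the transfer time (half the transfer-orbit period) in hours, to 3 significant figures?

t = 7.25 hours

From the circular-orbit relation v² = μ/r at r = 7950 km: μ = v²r = (7.08)² × 7950 = 3.98505×10^5 km³/s².
The Hohmann ellipse has a_t = (r₁ + r₂)/2 = 30175 km.
By Kepler's third law the transfer-orbit period is T = 2π√(a_t³/μ), so t = T/2 = 26090 s.
Converting: 26090 s ÷ 3600 s/hour = 7.25 hours.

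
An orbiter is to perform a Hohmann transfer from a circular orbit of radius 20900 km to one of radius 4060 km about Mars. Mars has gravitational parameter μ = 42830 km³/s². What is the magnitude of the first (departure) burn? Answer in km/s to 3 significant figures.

Transfer-ellipse semi-major axis a_t = (r₁ + r₂)/2 = (20900 + 4060)/2 = 12480 km.
Circular speed at r = 20900 km: v_c = √(μ/r) = 1.4315 km/s.
Transfer-orbit speed at the same r (vis-viva, a = a_t): v_t = √[μ(2/r − 1/a_t)] = 0.81650 km/s.
Δv₁ = |v_t − v_c| = |0.81650 − 1.4315| = 0.6150 km/s.

Δv₁ = 0.615 km/s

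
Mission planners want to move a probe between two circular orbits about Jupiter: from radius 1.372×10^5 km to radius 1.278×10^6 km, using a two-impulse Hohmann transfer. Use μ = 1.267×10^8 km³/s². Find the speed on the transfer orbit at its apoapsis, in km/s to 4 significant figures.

Semi-major axis of the transfer orbit: a_t = (1.372×10^5 + 1.278×10^6)/2 = 7.076×10^5 km.
The apoapsis of the transfer ellipse is at r = 1.278×10^6 km.
Applying v² = μ(2/r − 1/a_t): v = 4.384 km/s.

v = 4.384 km/s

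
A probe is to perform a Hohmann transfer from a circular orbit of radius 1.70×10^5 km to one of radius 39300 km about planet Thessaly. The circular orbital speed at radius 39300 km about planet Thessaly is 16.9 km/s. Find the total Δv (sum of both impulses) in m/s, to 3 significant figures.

Δv = 7790 m/s

From the circular-orbit relation v² = μ/r at r = 39300 km: μ = v²r = (16.9)² × 39300 = 1.12245×10^7 km³/s².
The Hohmann ellipse has a_t = (r₁ + r₂)/2 = 1.0465×10^5 km.
Circular speed at r₁: v₁ = √(μ/r₁) = √(1.12245×10^7/1.700×10^5) = 8.1257 km/s.
Transfer-orbit speed at r₁ (v² = μ(2/r − 1/a)): v_a = √[μ(2/r₁ − 1/a_t)] = 4.9795 km/s.
First burn Δv₁ = |v_a − v₁| = 3.146 km/s.
Circular speed at r₂: v₂ = √(μ/r₂) = 16.90 km/s.
Transfer-orbit speed at r₂: v_p = √[μ(2/r₂ − 1/a_t)] = 21.54 km/s.
Second burn Δv₂ = |v₂ − v_p| = 4.640 km/s.
Δv = Δv₁ + Δv₂ = 3.146 + 4.640 = 7.786 km/s.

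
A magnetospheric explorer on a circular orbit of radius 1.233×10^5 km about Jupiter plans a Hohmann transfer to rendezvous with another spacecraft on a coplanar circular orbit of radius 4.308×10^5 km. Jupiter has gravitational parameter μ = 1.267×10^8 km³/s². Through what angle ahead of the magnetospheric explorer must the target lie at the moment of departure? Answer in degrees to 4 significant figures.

φ = 87.17°

Semi-major axis of the transfer orbit: a_t = (1.233×10^5 + 4.308×10^5)/2 = 2.7705×10^5 km.
The half-period of the transfer ellipse is t = π√(a_t³/μ) = 40700 s.
Target angular speed ω₂ = √(μ/r₂³) = 3.9808×10^-5 rad/s.
Angle swept by the target during transfer: ω₂·t = 1.6202 rad = 92.83°.
Arrival is 180° from departure on the ellipse, so φ = 180° − 92.83° = 87.17°.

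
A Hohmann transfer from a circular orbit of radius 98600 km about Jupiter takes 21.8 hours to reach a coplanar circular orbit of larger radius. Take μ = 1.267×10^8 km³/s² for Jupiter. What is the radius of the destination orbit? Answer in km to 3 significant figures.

r₂ = 7.60×10^5 km

Transfer time t = 21.8 hours = 78480 s, and t = π√(a_t³/μ).
So a_t = (μ t²/π²)^(1/3) = (1.267×10^8 × (78480)² / π²)^(1/3) = 4.2921×10^5 km.
Since a_t = (r₁ + r₂)/2, r₂ = 2a_t − r₁ = 2×4.2921×10^5 − 98600 = 7.5982×10^5 km.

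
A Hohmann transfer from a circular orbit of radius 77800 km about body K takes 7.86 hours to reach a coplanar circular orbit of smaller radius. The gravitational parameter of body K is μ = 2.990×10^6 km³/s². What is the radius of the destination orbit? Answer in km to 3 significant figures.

r₂ = 46900 km

Transfer time t = 7.86 hours = 28296 s, and t = π√(a_t³/μ).
So a_t = (μ t²/π²)^(1/3) = (2.990×10^6 × (28296)² / π²)^(1/3) = 62365 km.
Since a_t = (r₁ + r₂)/2, r₂ = 2a_t − r₁ = 2×62365 − 77800 = 46930 km.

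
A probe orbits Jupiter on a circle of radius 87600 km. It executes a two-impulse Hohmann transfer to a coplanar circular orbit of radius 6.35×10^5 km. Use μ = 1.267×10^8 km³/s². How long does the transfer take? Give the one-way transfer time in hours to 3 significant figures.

The Hohmann ellipse has a_t = (r₁ + r₂)/2 = 3.613×10^5 km.
Transfer time t = π√(a_t³/μ) = π√((3.613×10^5)³ / 1.267×10^8) = 60610 s.
Converting: 60610 s ÷ 3600 s/hour = 16.8 hours.

t = 16.8 hours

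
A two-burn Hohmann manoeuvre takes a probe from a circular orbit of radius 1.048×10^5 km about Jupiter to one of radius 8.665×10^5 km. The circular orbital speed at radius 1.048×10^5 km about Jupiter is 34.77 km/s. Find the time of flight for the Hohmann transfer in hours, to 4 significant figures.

From the circular-orbit relation v² = μ/r at r = 1.048×10^5 km: μ = v²r = (34.77)² × 1.048×10^5 = 1.26698×10^8 km³/s².
Semi-major axis of the transfer orbit: a_t = (1.048×10^5 + 8.665×10^5)/2 = 4.8565×10^5 km.
By Kepler's third law the transfer-orbit period is T = 2π√(a_t³/μ), so t = T/2 = 94460 s.
Converting: 94460 s ÷ 3600 s/hour = 26.24 hours.

t = 26.24 hours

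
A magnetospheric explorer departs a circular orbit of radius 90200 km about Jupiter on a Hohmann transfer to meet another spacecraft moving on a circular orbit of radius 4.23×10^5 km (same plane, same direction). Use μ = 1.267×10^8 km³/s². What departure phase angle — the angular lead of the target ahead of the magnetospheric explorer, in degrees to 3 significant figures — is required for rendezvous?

φ = 95.0°

Semi-major axis of the transfer orbit: a_t = (90200 + 4.230×10^5)/2 = 2.566×10^5 km.
The half-period of the transfer ellipse is t = π√(a_t³/μ) = 36278 s.
The target's mean motion on its circular orbit is ω₂ = √(μ/r₂³) = 4.0915×10^-5 rad/s.
Angle swept by the target during transfer: ω₂·t = 1.4843 rad = 85.04°.
The magnetospheric explorer traverses 180° on the transfer ellipse, so the target must lead by 180° − 85.04° = 95.0°.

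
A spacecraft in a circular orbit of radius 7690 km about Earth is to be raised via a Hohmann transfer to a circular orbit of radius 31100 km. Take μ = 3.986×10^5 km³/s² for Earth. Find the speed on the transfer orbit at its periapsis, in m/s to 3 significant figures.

v = 9120 m/s

Transfer-ellipse semi-major axis a_t = (r₁ + r₂)/2 = (7690 + 31100)/2 = 19395 km.
At periapsis, r = 7690 km.
Vis-viva: v = √[μ(2/r − 1/a_t)] = √[3.986×10^5 × (2/7690 − 1/19395)] = 9.117 km/s.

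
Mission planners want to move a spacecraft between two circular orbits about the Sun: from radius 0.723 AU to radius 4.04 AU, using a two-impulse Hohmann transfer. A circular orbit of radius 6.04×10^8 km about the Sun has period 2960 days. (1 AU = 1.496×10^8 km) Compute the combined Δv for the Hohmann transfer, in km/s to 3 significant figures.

Δv = 17.3 km/s

From Kepler's third law T² = 4π²r³/μ at r = 6.04×10^8 km, T = 2960 days = 2960 × 86400 s = 2.55744×10^8 s: μ = 4π²r³/T² = 1.33002×10^11 km³/s².
In km: r₁ = 0.723 × 1.496×10^8 = 1.081608×10^8 km; r₂ = 4.04 × 1.496×10^8 = 6.04384×10^8 km.
The Hohmann ellipse has a_t = (r₁ + r₂)/2 = 3.562724×10^8 km.
Circular speed at r₁: v₁ = √(μ/r₁) = √(1.33002×10^11/1.081608×10^8) = 35.067 km/s.
Transfer-orbit speed at r₁ (v² = μ(2/r − 1/a)): v_p = √[μ(2/r₁ − 1/a_t)] = 45.673 km/s.
First burn Δv₁ = |v_p − v₁| = 10.61 km/s.
At r₂, v₂ = √(μ/r₂) = 14.835 km/s.
Transfer-orbit speed at r₂: v_a = √[μ(2/r₂ − 1/a_t)] = 8.1737 km/s.
Second burn Δv₂ = |v₂ − v_a| = 6.661 km/s.
Δv = Δv₁ + Δv₂ = 10.61 + 6.661 = 17.27 km/s.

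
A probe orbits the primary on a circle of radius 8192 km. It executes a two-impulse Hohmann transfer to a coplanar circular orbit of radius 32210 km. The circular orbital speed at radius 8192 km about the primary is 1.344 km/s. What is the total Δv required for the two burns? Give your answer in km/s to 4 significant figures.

Δv = 0.5993 km/s

From the circular-orbit relation v² = μ/r at r = 8192 km: μ = v²r = (1.344)² × 8192 = 14797.5 km³/s².
The Hohmann ellipse has a_t = (r₁ + r₂)/2 = 20201 km.
Circular speed at r₁: v₁ = √(μ/r₁) = √(14797.5/8192) = 1.3440 km/s.
Transfer-orbit speed at r₁ (v² = μ(2/r − 1/a)): v_p = √[μ(2/r₁ − 1/a_t)] = 1.6971 km/s.
First burn Δv₁ = |v_p − v₁| = 0.3531 km/s.
At r₂, v₂ = √(μ/r₂) = 0.6778 km/s.
Transfer-orbit speed at r₂: v_a = √[μ(2/r₂ − 1/a_t)] = 0.4316 km/s.
Second burn Δv₂ = |v₂ − v_a| = 0.2462 km/s.
Δv = Δv₁ + Δv₂ = 0.3531 + 0.2462 = 0.5993 km/s.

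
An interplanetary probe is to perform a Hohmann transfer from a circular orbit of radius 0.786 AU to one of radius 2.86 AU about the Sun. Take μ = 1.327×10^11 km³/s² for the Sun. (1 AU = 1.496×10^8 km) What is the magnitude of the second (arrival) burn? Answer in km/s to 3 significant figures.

In km: r₁ = 0.786 × 1.496×10^8 = 1.175856×10^8 km; r₂ = 2.86 × 1.496×10^8 = 4.27856×10^8 km.
Transfer-ellipse semi-major axis a_t = (r₁ + r₂)/2 = (1.175856×10^8 + 4.27856×10^8)/2 = 2.727208×10^8 km.
On the circular orbit at r = 4.27856×10^8 km, v_c = √(μ/r) = 17.611 km/s.
Transfer-orbit speed at the same r (vis-viva, a = a_t): v_t = √[μ(2/r − 1/a_t)] = 11.564 km/s.
Δv₂ = |v_t − v_c| = |11.564 − 17.611| = 6.047 km/s.

Δv₂ = 6.05 km/s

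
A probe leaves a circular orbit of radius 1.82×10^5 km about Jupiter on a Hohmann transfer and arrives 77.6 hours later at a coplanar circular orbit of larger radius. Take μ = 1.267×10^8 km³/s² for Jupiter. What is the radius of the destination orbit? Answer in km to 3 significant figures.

r₂ = 1.82×10^6 km

Transfer time t = 77.6 hours = 2.7936×10^5 s, and t = π√(a_t³/μ).
So a_t = (μ t²/π²)^(1/3) = (1.267×10^8 × (2.7936×10^5)² / π²)^(1/3) = 1.0006×10^6 km.
Since a_t = (r₁ + r₂)/2, r₂ = 2a_t − r₁ = 2×1.0006×10^6 − 1.820×10^5 = 1.8192×10^6 km.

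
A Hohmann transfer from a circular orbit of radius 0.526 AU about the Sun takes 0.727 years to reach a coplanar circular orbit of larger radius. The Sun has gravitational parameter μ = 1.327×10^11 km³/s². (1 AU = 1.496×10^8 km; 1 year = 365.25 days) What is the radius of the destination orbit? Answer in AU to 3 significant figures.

r₂ = 2.04 AU

In km: r₁ = 0.526 × 1.496×10^8 = 7.86896×10^7 km.
Transfer time t = 0.727 years × 365.25 × 86400 s = 2.29423752×10^7 s, and t = π√(a_t³/μ).
So a_t = (μ t²/π²)^(1/3) = (1.327×10^11 × (2.29423752×10^7)² / π²)^(1/3) = 1.9199×10^8 km.
Since a_t = (r₁ + r₂)/2, r₂ = 2a_t − r₁ = 2×1.9199×10^8 − 7.86896×10^7 = 3.052904×10^8 km.
In AU: r₂ = 3.052904×10^8 / 1.496×10^8 = 2.04 AU.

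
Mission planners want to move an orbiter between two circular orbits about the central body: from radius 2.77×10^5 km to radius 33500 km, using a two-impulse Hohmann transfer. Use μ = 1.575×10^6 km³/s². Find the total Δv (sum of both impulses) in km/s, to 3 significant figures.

The Hohmann ellipse has a_t = (r₁ + r₂)/2 = 1.5525×10^5 km.
Circular speed at r₁: v₁ = √(μ/r₁) = √(1.575×10^6/2.770×10^5) = 2.385 km/s.
On the transfer ellipse at r₁, vis-viva gives v_a = √[μ(2/r₁ − 1/a_t)] = 1.108 km/s.
First burn Δv₁ = |v_a − v₁| = 1.277 km/s.
At r₂, v₂ = √(μ/r₂) = 6.857 km/s.
Transfer-orbit speed at r₂: v_p = √[μ(2/r₂ − 1/a_t)] = 9.159 km/s.
Second burn Δv₂ = |v₂ − v_p| = 2.302 km/s.
Δv = Δv₁ + Δv₂ = 1.277 + 2.302 = 3.579 km/s.

Δv = 3.58 km/s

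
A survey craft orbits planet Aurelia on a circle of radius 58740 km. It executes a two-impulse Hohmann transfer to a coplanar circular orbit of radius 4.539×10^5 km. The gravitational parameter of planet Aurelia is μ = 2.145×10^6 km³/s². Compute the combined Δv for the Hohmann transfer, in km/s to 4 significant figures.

Δv = 3.132 km/s

Transfer-ellipse semi-major axis a_t = (r₁ + r₂)/2 = (58740 + 4.539×10^5)/2 = 2.5632×10^5 km.
At r₁ the circular-orbit speed is v₁ = √(μ/r₁) = 6.0429 km/s.
On the transfer ellipse at r₁, v² = μ(2/r − 1/a) gives v_p = √[μ(2/r₁ − 1/a_t)] = 8.0415 km/s.
First burn Δv₁ = |v_p − v₁| = 1.999 km/s.
Circular speed at r₂: v₂ = √(μ/r₂) = 2.174 km/s.
Transfer-orbit speed at r₂: v_a = √[μ(2/r₂ − 1/a_t)] = 1.041 km/s.
Second burn Δv₂ = |v₂ − v_a| = 1.133 km/s.
Δv = Δv₁ + Δv₂ = 1.999 + 1.133 = 3.132 km/s.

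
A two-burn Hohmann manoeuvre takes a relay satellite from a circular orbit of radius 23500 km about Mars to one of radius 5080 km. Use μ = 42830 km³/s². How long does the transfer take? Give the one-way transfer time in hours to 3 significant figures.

Semi-major axis of the transfer orbit: a_t = (23500 + 5080)/2 = 14290 km.
Half the transfer-orbit period gives t = π√(a_t³/μ) = 25930 s.
Converting: 25930 s ÷ 3600 s/hour = 7.20 hours.

t = 7.20 hours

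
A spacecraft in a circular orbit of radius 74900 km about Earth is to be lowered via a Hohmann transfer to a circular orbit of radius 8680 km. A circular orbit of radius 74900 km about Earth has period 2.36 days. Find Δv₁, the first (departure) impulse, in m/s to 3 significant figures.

Δv₁ = 1260 m/s

From Kepler's third law T² = 4π²r³/μ at r = 74900 km, T = 2.36 days = 2.36 × 86400 s = 2.03904×10^5 s: μ = 4π²r³/T² = 3.98982×10^5 km³/s².
Semi-major axis of the transfer orbit: a_t = (74900 + 8680)/2 = 41790 km.
Circular speed at r = 74900 km: v_c = √(μ/r) = 2.308 km/s.
Transfer-orbit speed at the same r (vis-viva, a = a_t): v_t = √[μ(2/r − 1/a_t)] = 1.052 km/s.
Δv₁ = |v_t − v_c| = |1.052 − 2.308| = 1.256 km/s.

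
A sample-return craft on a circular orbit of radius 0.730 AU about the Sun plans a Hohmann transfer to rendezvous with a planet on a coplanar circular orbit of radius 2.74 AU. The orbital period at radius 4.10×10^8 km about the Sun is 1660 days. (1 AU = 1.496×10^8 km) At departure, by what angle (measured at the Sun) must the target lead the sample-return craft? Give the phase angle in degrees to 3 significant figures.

φ = 89.3°

From Kepler's third law T² = 4π²r³/μ at r = 4.10×10^8 km, T = 1660 days = 1660 × 86400 s = 1.43424×10^8 s: μ = 4π²r³/T² = 1.32272×10^11 km³/s².
In km: r₁ = 0.730 × 1.496×10^8 = 1.09208×10^8 km; r₂ = 2.74 × 1.496×10^8 = 4.09904×10^8 km.
Semi-major axis of the transfer orbit: a_t = (1.09208×10^8 + 4.09904×10^8)/2 = 2.59556×10^8 km.
The half-period of the transfer ellipse is t = π√(a_t³/μ) = 3.612×10^7 s.
Target angular speed ω₂ = √(μ/r₂³) = 4.382×10^-8 rad/s.
Angle swept by the target during transfer: ω₂·t = 1.583 rad = 90.70°.
The sample-return craft traverses 180° on the transfer ellipse, so the target must lead by 180° − 90.70° = 89.3°.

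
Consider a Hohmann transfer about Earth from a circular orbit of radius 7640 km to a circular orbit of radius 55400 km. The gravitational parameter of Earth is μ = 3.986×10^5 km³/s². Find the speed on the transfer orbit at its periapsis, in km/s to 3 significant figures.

Transfer-ellipse semi-major axis a_t = (r₁ + r₂)/2 = (7640 + 55400)/2 = 31520 km.
At periapsis, r = 7640 km.
Vis-viva: v = √[μ(2/r − 1/a_t)] = √[3.986×10^5 × (2/7640 − 1/31520)] = 9.576 km/s.

v = 9.58 km/s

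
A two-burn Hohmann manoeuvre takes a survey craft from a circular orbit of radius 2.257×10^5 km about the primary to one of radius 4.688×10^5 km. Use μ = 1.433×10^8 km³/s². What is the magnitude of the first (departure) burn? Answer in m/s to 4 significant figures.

The Hohmann ellipse has a_t = (r₁ + r₂)/2 = 3.4725×10^5 km.
Circular speed at r = 2.257×10^5 km: v_c = √(μ/r) = 25.20 km/s.
Vis-viva on the transfer ellipse at r = 2.257×10^5 km gives v_t = √[μ(2/r − 1/a_t)] = 29.28 km/s.
Δv₁ = |v_t − v_c| = |29.28 − 25.20| = 4.080 km/s.

Δv₁ = 4080 m/s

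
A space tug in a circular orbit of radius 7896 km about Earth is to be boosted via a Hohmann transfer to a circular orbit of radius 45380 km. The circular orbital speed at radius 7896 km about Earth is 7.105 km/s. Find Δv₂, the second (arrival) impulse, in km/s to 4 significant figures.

Δv₂ = 1.350 km/s

From the circular-orbit relation v² = μ/r at r = 7896 km: μ = v²r = (7.105)² × 7896 = 3.98598×10^5 km³/s².
Transfer-ellipse semi-major axis a_t = (r₁ + r₂)/2 = (7896 + 45380)/2 = 26638 km.
On the circular orbit at r = 45380 km, v_c = √(μ/r) = 2.964 km/s.
Transfer-orbit speed at the same r (vis-viva, a = a_t): v_t = √[μ(2/r − 1/a_t)] = 1.614 km/s.
Δv₂ = |v_t − v_c| = |1.614 − 2.964| = 1.350 km/s.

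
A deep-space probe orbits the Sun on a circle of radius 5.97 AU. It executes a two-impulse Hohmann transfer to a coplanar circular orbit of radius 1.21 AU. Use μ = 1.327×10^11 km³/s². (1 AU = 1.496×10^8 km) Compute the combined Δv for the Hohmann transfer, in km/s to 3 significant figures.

In km: r₁ = 5.97 × 1.496×10^8 = 8.93112×10^8 km; r₂ = 1.21 × 1.496×10^8 = 1.81016×10^8 km.
Semi-major axis of the transfer orbit: a_t = (8.93112×10^8 + 1.81016×10^8)/2 = 5.37064×10^8 km.
Circular speed at r₁: v₁ = √(μ/r₁) = √(1.327×10^11/8.93112×10^8) = 12.19 km/s.
On the transfer ellipse at r₁, vis-viva equation gives v_a = √[μ(2/r₁ − 1/a_t)] = 7.077 km/s.
First burn Δv₁ = |v_a − v₁| = 5.113 km/s.
At r₂, v₂ = √(μ/r₂) = 27.08 km/s.
Transfer-orbit speed at r₂: v_p = √[μ(2/r₂ − 1/a_t)] = 34.92 km/s.
Second burn Δv₂ = |v₂ − v_p| = 7.840 km/s.
Δv = Δv₁ + Δv₂ = 5.113 + 7.840 = 12.95 km/s.

Δv = 13.0 km/s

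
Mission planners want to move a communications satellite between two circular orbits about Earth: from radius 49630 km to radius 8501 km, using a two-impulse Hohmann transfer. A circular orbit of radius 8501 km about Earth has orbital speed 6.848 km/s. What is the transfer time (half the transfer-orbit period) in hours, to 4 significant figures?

t = 6.849 hours

From the circular-orbit relation v² = μ/r at r = 8501 km: μ = v²r = (6.848)² × 8501 = 3.98655×10^5 km³/s².
The Hohmann ellipse has a_t = (r₁ + r₂)/2 = 29065.5 km.
By Kepler's third law the transfer-orbit period is T = 2π√(a_t³/μ), so t = T/2 = 24656 s.
Converting: 24656 s ÷ 3600 s/hour = 6.849 hours.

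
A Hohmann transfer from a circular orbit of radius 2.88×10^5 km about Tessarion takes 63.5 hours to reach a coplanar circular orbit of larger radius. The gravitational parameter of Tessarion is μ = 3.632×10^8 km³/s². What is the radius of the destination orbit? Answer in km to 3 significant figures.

r₂ = 2.20×10^6 km

Transfer time t = 63.5 hours = 2.286×10^5 s, and t = π√(a_t³/μ).
So a_t = (μ t²/π²)^(1/3) = (3.632×10^8 × (2.286×10^5)² / π²)^(1/3) = 1.2436×10^6 km.
Since a_t = (r₁ + r₂)/2, r₂ = 2a_t − r₁ = 2×1.2436×10^6 − 2.880×10^5 = 2.1992×10^6 km.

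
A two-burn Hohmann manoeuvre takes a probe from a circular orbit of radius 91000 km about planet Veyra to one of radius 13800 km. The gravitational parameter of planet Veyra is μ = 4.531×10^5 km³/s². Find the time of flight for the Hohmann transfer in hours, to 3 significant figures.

Semi-major axis of the transfer orbit: a_t = (91000 + 13800)/2 = 52400 km.
By Kepler's third law the transfer-orbit period is T = 2π√(a_t³/μ), so t = T/2 = 55982 s.
Converting: 55982 s ÷ 3600 s/hour = 15.6 hours.

t = 15.6 hours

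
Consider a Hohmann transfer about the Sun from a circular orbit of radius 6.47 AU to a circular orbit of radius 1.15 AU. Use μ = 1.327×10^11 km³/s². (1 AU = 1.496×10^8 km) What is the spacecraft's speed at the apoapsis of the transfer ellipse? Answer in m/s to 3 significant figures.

v = 6430 m/s

In km: r₁ = 6.47 × 1.496×10^8 = 9.67912×10^8 km; r₂ = 1.15 × 1.496×10^8 = 1.7204×10^8 km.
The Hohmann ellipse has a_t = (r₁ + r₂)/2 = 5.69976×10^8 km.
At apoapsis, r = 9.67912×10^8 km.
From the vis-viva equation, v = √[μ(2/r − 1/a_t)] = 6.433 km/s.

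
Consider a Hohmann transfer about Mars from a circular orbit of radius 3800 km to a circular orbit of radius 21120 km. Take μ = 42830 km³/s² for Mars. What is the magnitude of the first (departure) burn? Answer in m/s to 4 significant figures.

Δv₁ = 1014 m/s

The Hohmann ellipse has a_t = (r₁ + r₂)/2 = 12460 km.
On the circular orbit at r = 3800 km, v_c = √(μ/r) = 3.357 km/s.
Transfer-orbit speed at the same r (vis-viva, a = a_t): v_t = √[μ(2/r − 1/a_t)] = 4.371 km/s.
Δv₁ = |v_t − v_c| = |4.371 − 3.357| = 1.014 km/s.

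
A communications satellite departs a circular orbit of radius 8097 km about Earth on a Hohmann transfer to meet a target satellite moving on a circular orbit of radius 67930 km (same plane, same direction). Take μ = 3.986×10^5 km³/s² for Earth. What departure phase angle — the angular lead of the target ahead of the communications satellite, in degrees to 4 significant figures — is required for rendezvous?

φ = 104.6°

Transfer-ellipse semi-major axis a_t = (r₁ + r₂)/2 = (8097 + 67930)/2 = 38013.5 km.
The half-period of the transfer ellipse is t = π√(a_t³/μ) = 36879.8 s.
Target angular speed ω₂ = √(μ/r₂³) = 3.56596×10^-5 rad/s.
Angle swept by the target during transfer: ω₂·t = 1.31512 rad = 75.351°.
The communications satellite traverses 180° on the transfer ellipse, so the target must lead by 180° − 75.351° = 104.6°.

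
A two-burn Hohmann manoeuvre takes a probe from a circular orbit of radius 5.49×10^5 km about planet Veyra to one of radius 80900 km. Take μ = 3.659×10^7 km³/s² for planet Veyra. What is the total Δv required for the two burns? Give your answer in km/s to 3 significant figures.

Δv = 10.8 km/s

Semi-major axis of the transfer orbit: a_t = (5.490×10^5 + 80900)/2 = 3.1495×10^5 km.
Circular speed at r₁: v₁ = √(μ/r₁) = √(3.659×10^7/5.490×10^5) = 8.164 km/s.
Transfer-orbit speed at r₁ (v² = μ(2/r − 1/a)): v_a = √[μ(2/r₁ − 1/a_t)] = 4.138 km/s.
First burn Δv₁ = |v_a − v₁| = 4.026 km/s.
At r₂, v₂ = √(μ/r₂) = 21.267 km/s.
Transfer-orbit speed at r₂: v_p = √[μ(2/r₂ − 1/a_t)] = 28.078 km/s.
Second burn Δv₂ = |v₂ − v_p| = 6.811 km/s.
Δv = Δv₁ + Δv₂ = 4.026 + 6.811 = 10.84 km/s.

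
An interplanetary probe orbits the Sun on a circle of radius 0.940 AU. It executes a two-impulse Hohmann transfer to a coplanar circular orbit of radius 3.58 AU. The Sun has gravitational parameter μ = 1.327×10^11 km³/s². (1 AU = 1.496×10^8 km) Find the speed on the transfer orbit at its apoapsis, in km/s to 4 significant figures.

v = 10.15 km/s

In km: r₁ = 0.940 × 1.496×10^8 = 1.40624×10^8 km; r₂ = 3.58 × 1.496×10^8 = 5.35568×10^8 km.
Transfer-ellipse semi-major axis a_t = (r₁ + r₂)/2 = (1.40624×10^8 + 5.35568×10^8)/2 = 3.38096×10^8 km.
At apoapsis, r = 5.35568×10^8 km.
Applying v² = μ(2/r − 1/a_t): v = 10.15 km/s.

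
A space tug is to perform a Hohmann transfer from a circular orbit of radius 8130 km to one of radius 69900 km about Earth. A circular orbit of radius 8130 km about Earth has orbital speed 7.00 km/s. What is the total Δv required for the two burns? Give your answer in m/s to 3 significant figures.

Δv = 3670 m/s

From the circular-orbit relation v² = μ/r at r = 8130 km: μ = v²r = (7.00)² × 8130 = 3.98370×10^5 km³/s².
Transfer-ellipse semi-major axis a_t = (r₁ + r₂)/2 = (8130 + 69900)/2 = 39015 km.
Circular speed at r₁: v₁ = √(μ/r₁) = √(3.98370×10^5/8130) = 7.0000 km/s.
On the transfer ellipse at r₁, v² = μ(2/r − 1/a) gives v_p = √[μ(2/r₁ − 1/a_t)] = 9.3696 km/s.
First burn Δv₁ = |v_p − v₁| = 2.3696 km/s.
Circular speed at r₂: v₂ = √(μ/r₂) = 2.3873 km/s.
Transfer-orbit speed at r₂: v_a = √[μ(2/r₂ − 1/a_t)] = 1.0898 km/s.
Second burn Δv₂ = |v₂ − v_a| = 1.2975 km/s.
Δv = Δv₁ + Δv₂ = 2.3696 + 1.2975 = 3.667 km/s.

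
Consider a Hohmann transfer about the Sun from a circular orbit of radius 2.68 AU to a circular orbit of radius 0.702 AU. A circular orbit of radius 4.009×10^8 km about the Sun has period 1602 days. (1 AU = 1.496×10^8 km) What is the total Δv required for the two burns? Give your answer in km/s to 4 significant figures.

From Kepler's third law T² = 4π²r³/μ at r = 4.009×10^8 km, T = 1602 days = 1602 × 86400 s = 1.384128×10^8 s: μ = 4π²r³/T² = 1.32775×10^11 km³/s².
In km: r₁ = 2.68 × 1.496×10^8 = 4.00928×10^8 km; r₂ = 0.702 × 1.496×10^8 = 1.050192×10^8 km.
The Hohmann ellipse has a_t = (r₁ + r₂)/2 = 2.529736×10^8 km.
Circular speed at r₁: v₁ = √(μ/r₁) = √(1.32775×10^11/4.00928×10^8) = 18.198 km/s.
On the transfer ellipse at r₁, vis-viva gives v_a = √[μ(2/r₁ − 1/a_t)] = 11.725 km/s.
First burn Δv₁ = |v_a − v₁| = 6.473 km/s.
At r₂, v₂ = √(μ/r₂) = 35.557 km/s.
Transfer-orbit speed at r₂: v_p = √[μ(2/r₂ − 1/a_t)] = 44.763 km/s.
Second burn Δv₂ = |v₂ − v_p| = 9.206 km/s.
Total Δv = Δv₁ + Δv₂ = 15.68 km/s.

Δv = 15.68 km/s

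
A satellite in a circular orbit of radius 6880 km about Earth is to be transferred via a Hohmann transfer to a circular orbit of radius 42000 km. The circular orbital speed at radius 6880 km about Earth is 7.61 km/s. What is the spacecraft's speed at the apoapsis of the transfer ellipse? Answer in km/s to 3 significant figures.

From the circular-orbit relation v² = μ/r at r = 6880 km: μ = v²r = (7.61)² × 6880 = 3.98435×10^5 km³/s².
The Hohmann ellipse has a_t = (r₁ + r₂)/2 = 24440 km.
The apoapsis of the transfer ellipse is at r = 42000 km.
Vis-viva: v = √[μ(2/r − 1/a_t)] = √[3.98435×10^5 × (2/42000 − 1/24440)] = 1.634 km/s.

v = 1.63 km/s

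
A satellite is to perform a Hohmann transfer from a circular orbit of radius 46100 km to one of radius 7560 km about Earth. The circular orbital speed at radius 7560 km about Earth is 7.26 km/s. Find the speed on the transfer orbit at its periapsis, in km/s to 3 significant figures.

From the circular-orbit relation v² = μ/r at r = 7560 km: μ = v²r = (7.26)² × 7560 = 3.98469×10^5 km³/s².
The Hohmann ellipse has a_t = (r₁ + r₂)/2 = 26830 km.
At periapsis, r = 7560 km.
Applying v² = μ(2/r − 1/a_t): v = 9.516 km/s.

v = 9.52 km/s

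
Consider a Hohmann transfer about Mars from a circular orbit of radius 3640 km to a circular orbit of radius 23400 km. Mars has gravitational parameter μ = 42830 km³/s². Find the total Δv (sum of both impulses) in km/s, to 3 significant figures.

Δv = 1.73 km/s

The Hohmann ellipse has a_t = (r₁ + r₂)/2 = 13520 km.
At r₁ the circular-orbit speed is v₁ = √(μ/r₁) = 3.43023 km/s.
Transfer-orbit speed at r₁ (vis-viva): v_p = √[μ(2/r₁ − 1/a_t)] = 4.51277 km/s.
First burn Δv₁ = |v_p − v₁| = 1.0825 km/s.
Circular speed at r₂: v₂ = √(μ/r₂) = 1.3529013 km/s.
Transfer-orbit speed at r₂: v_a = √[μ(2/r₂ − 1/a_t)] = 0.70198601 km/s.
Second burn Δv₂ = |v₂ − v_a| = 0.65092 km/s.
Δv = Δv₁ + Δv₂ = 1.0825 + 0.65092 = 1.733 km/s.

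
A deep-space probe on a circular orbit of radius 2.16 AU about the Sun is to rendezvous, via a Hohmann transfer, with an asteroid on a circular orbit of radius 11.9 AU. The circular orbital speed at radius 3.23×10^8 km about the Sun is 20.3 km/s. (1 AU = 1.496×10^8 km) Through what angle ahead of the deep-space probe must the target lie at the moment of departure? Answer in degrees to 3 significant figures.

φ = 98.3°

From the circular-orbit relation v² = μ/r at r = 3.23×10^8 km: μ = v²r = (20.3)² × 3.23×10^8 = 1.33105×10^11 km³/s².
In km: r₁ = 2.16 × 1.496×10^8 = 3.23136×10^8 km; r₂ = 11.9 × 1.496×10^8 = 1.78024×10^9 km.
Semi-major axis of the transfer orbit: a_t = (3.23136×10^8 + 1.78024×10^9)/2 = 1.051688×10^9 km.
The half-period of the transfer ellipse is t = π√(a_t³/μ) = 2.937×10^8 s.
The target's mean motion on its circular orbit is ω₂ = √(μ/r₂³) = 4.857×10^-9 rad/s.
Angle swept by the target during transfer: ω₂·t = 1.4265 rad = 81.73°.
The deep-space probe traverses 180° on the transfer ellipse, so the target must lead by 180° − 81.73° = 98.3°.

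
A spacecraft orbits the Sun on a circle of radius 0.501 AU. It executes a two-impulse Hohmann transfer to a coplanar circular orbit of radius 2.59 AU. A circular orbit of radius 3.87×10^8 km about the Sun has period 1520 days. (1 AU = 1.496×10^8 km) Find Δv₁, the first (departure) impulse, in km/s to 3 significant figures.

From Kepler's third law T² = 4π²r³/μ at r = 3.87×10^8 km, T = 1520 days = 1520 × 86400 s = 1.31328×10^8 s: μ = 4π²r³/T² = 1.32672×10^11 km³/s².
In km: r₁ = 0.501 × 1.496×10^8 = 7.49496×10^7 km; r₂ = 2.59 × 1.496×10^8 = 3.87464×10^8 km.
Semi-major axis of the transfer orbit: a_t = (7.49496×10^7 + 3.87464×10^8)/2 = 2.312068×10^8 km.
On the circular orbit at r = 7.49496×10^7 km, v_c = √(μ/r) = 42.073 km/s.
Transfer-orbit speed at the same r (vis-viva, a = a_t): v_t = √[μ(2/r − 1/a_t)] = 54.465 km/s.
Δv₁ = |v_t − v_c| = |54.465 − 42.073| = 12.39 km/s.

Δv₁ = 12.4 km/s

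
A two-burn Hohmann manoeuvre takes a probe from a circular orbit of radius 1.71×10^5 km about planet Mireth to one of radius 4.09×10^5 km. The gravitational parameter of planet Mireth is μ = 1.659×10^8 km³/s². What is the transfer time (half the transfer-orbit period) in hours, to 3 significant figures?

t = 10.6 hours

Transfer-ellipse semi-major axis a_t = (r₁ + r₂)/2 = (1.710×10^5 + 4.090×10^5)/2 = 2.900×10^5 km.
Transfer time t = π√(a_t³/μ) = π√((2.900×10^5)³ / 1.659×10^8) = 38090 s.
Converting: 38090 s ÷ 3600 s/hour = 10.6 hours.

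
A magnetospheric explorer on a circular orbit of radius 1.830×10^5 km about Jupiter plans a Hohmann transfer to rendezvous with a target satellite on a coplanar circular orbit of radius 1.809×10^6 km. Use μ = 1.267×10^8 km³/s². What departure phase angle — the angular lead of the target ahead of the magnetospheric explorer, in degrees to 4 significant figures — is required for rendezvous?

Semi-major axis of the transfer orbit: a_t = (1.830×10^5 + 1.809×10^6)/2 = 9.960×10^5 km.
The half-period of the transfer ellipse is t = π√(a_t³/μ) = 2.7743×10^5 s.
Target angular speed ω₂ = √(μ/r₂³) = 4.6263×10^-6 rad/s.
Angle swept by the target during transfer: ω₂·t = 1.2835 rad = 73.54°.
The magnetospheric explorer traverses 180° on the transfer ellipse, so the target must lead by 180° − 73.54° = 106.5°.

φ = 106.5°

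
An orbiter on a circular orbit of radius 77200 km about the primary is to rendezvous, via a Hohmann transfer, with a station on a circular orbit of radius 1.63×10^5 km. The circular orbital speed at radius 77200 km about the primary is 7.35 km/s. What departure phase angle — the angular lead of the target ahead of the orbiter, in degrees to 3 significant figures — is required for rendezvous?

From the circular-orbit relation v² = μ/r at r = 77200 km: μ = v²r = (7.35)² × 77200 = 4.17054×10^6 km³/s².
Transfer-ellipse semi-major axis a_t = (r₁ + r₂)/2 = (77200 + 1.630×10^5)/2 = 1.201×10^5 km.
The half-period of the transfer ellipse is t = π√(a_t³/μ) = 64030 s.
The target's mean motion on its circular orbit is ω₂ = √(μ/r₂³) = 3.103×10^-5 rad/s.
Angle swept by the target during transfer: ω₂·t = 1.987 rad = 113.8°.
The orbiter traverses 180° on the transfer ellipse, so the target must lead by 180° − 113.8° = 66.2°.

φ = 66.2°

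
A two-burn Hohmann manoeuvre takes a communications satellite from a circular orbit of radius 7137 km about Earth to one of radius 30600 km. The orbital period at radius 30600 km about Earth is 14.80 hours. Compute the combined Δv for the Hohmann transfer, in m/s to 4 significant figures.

Δv = 3433 m/s

From Kepler's third law T² = 4π²r³/μ at r = 30600 km, T = 14.80 hours = 14.80 × 3600 s = 53280 s: μ = 4π²r³/T² = 3.98470×10^5 km³/s².
The Hohmann ellipse has a_t = (r₁ + r₂)/2 = 18868.5 km.
At r₁ the circular-orbit speed is v₁ = √(μ/r₁) = 7.47205 km/s.
On the transfer ellipse at r₁, vis-viva equation gives v_p = √[μ(2/r₁ − 1/a_t)] = 9.51551 km/s.
First burn Δv₁ = |v_p − v₁| = 2.0435 km/s.
At r₂, v₂ = √(μ/r₂) = 3.6086 km/s.
Transfer-orbit speed at r₂: v_a = √[μ(2/r₂ − 1/a_t)] = 2.2194 km/s.
Second burn Δv₂ = |v₂ − v_a| = 1.3892 km/s.
Δv = Δv₁ + Δv₂ = 2.0435 + 1.3892 = 3.433 km/s.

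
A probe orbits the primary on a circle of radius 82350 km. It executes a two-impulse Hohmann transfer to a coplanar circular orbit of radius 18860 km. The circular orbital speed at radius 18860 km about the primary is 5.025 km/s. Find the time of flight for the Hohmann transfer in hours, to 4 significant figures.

From the circular-orbit relation v² = μ/r at r = 18860 km: μ = v²r = (5.025)² × 18860 = 4.76227×10^5 km³/s².
The Hohmann ellipse has a_t = (r₁ + r₂)/2 = 50605 km.
Half the transfer-orbit period gives t = π√(a_t³/μ) = 51824 s.
Converting: 51824 s ÷ 3600 s/hour = 14.40 hours.

t = 14.40 hours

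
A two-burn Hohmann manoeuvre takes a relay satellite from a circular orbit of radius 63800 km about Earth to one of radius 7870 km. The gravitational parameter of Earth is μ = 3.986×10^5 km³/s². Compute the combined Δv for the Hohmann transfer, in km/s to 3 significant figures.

Semi-major axis of the transfer orbit: a_t = (63800 + 7870)/2 = 35835 km.
At r₁ the circular-orbit speed is v₁ = √(μ/r₁) = 2.4995 km/s.
Transfer-orbit speed at r₁ (v² = μ(2/r − 1/a)): v_a = √[μ(2/r₁ − 1/a_t)] = 1.1714 km/s.
First burn Δv₁ = |v_a − v₁| = 1.328 km/s.
Circular speed at r₂: v₂ = √(μ/r₂) = 7.117 km/s.
Transfer-orbit speed at r₂: v_p = √[μ(2/r₂ − 1/a_t)] = 9.496 km/s.
Second burn Δv₂ = |v₂ − v_p| = 2.379 km/s.
Δv = Δv₁ + Δv₂ = 1.328 + 2.379 = 3.707 km/s.

Δv = 3.71 km/s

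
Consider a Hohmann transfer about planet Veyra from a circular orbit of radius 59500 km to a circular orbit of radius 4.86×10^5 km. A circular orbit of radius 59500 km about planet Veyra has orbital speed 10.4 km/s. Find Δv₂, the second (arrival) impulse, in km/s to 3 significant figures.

From the circular-orbit relation v² = μ/r at r = 59500 km: μ = v²r = (10.4)² × 59500 = 6.43552×10^6 km³/s².
The Hohmann ellipse has a_t = (r₁ + r₂)/2 = 2.7275×10^5 km.
Circular speed at r = 4.860×10^5 km: v_c = √(μ/r) = 3.639 km/s.
Transfer-orbit speed at the same r (vis-viva, a = a_t): v_t = √[μ(2/r − 1/a_t)] = 1.700 km/s.
Δv₂ = |v_t − v_c| = |1.700 − 3.639| = 1.939 km/s.

Δv₂ = 1.94 km/s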